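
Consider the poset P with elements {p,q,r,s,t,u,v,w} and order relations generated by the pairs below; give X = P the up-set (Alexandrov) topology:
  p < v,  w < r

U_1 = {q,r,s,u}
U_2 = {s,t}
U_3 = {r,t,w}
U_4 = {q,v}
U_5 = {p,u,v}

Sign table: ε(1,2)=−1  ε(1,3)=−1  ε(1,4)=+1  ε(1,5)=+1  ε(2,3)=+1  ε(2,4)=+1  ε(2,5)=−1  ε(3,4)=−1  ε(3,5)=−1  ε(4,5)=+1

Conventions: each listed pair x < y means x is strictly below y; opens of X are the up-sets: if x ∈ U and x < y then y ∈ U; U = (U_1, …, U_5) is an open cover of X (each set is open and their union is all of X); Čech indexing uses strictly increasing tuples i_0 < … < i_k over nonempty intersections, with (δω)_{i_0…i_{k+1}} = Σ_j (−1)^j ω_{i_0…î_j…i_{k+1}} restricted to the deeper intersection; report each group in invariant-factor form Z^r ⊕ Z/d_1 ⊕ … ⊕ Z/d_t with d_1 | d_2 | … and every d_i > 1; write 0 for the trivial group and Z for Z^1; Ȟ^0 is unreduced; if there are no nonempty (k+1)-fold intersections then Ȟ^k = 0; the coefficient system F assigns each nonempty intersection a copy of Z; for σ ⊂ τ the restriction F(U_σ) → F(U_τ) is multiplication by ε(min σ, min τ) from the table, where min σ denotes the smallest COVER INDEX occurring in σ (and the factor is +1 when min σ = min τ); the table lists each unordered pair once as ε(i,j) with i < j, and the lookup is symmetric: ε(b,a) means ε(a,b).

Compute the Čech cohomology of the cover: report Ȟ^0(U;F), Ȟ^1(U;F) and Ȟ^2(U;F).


cover nerve:
  U12={s} U13={r} U14={q} U15={u} U23={t} U45={v}
C dims 5,6; δ0: rk 4, SNF 1^4
Ȟ^0: (5−4)−0=1 ⇒ Z
Ȟ^1: (6−0)−4=2 ⇒ Z^2
Ȟ^2: (0−0)−0=0 ⇒ 0

Ȟ^0 = Z, Ȟ^1 = Z^2 and Ȟ^2 = 0


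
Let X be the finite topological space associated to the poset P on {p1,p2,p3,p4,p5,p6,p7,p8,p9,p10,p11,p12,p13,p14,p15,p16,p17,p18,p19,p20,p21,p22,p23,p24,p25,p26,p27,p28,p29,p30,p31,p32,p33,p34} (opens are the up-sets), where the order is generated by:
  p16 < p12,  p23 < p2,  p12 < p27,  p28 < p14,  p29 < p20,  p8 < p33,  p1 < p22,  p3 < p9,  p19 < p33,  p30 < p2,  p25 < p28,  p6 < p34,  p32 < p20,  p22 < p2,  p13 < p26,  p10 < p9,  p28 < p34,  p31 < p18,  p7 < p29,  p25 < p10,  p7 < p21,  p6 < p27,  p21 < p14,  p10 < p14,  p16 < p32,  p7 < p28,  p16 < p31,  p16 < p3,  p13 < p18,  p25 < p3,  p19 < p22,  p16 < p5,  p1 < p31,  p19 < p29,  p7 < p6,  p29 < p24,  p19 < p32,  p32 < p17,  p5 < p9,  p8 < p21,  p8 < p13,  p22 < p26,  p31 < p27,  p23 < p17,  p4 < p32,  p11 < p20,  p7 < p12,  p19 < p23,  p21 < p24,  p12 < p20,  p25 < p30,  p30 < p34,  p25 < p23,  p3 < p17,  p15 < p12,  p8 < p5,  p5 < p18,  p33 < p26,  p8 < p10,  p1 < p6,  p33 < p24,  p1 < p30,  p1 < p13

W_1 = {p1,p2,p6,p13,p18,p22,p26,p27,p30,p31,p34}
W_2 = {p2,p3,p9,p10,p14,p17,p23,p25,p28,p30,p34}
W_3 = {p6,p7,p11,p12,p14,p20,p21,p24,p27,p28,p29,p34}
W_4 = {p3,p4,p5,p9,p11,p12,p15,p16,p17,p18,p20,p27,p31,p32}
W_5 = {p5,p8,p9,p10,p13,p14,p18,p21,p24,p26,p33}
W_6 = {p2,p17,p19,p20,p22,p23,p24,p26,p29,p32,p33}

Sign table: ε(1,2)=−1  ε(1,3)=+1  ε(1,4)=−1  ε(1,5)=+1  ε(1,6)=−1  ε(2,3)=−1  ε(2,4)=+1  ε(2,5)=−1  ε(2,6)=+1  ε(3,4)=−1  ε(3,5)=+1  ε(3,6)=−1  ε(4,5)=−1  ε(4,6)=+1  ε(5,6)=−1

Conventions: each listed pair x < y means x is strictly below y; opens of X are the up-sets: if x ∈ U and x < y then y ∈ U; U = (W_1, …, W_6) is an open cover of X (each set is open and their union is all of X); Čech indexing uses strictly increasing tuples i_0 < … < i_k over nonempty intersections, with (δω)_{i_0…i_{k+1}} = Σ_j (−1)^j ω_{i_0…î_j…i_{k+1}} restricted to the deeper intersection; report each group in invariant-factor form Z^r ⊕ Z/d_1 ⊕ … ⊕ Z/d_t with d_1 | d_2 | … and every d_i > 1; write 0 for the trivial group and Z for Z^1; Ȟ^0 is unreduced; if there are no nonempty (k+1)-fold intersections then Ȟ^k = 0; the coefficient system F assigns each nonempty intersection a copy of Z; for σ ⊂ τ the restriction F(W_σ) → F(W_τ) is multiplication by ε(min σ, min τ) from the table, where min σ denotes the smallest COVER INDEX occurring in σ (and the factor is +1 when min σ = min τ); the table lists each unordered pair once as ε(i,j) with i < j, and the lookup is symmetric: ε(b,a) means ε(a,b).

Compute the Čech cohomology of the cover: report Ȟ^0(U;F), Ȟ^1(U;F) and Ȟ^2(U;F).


Ȟ^0 = Z; Ȟ^1 = 0; Ȟ^2 = Z/2

nonempty overlaps:
  W12={p2,p30,p34} W13={p6,p27,p34} W14={p18,p27,p31} W15={p13,p18,p26} W16={p2,p22,p26} W23={p14,p28,p34} W24={p3,p9,p17} W25={p9,p10,p14} W26={p2,p17,p23} W34={p11,p12,p20,p27} W35={p14,p21,p24} W36={p20,p24,p29} W45={p5,p9,p18} W46={p17,p20,p32} W56={p24,p26,p33}
  W123={p34} W126={p2} W134={p27} W145={p18} W156={p26} W235={p14} W245={p9} W246={p17} W346={p20} W356={p24}
C dims 6,15,10; δ0: rk 5, SNF 1^5; δ1: rk 10, SNF 1^9·2
degree 0: 6−5−0 = 1 → Ȟ^0 ≅ Z
degree 1: 15−10−5 = 0 → Ȟ^1 ≅ 0
degree 2: 10−0−10 = 0 plus torsion [2] → Ȟ^2 ≅ Z/2


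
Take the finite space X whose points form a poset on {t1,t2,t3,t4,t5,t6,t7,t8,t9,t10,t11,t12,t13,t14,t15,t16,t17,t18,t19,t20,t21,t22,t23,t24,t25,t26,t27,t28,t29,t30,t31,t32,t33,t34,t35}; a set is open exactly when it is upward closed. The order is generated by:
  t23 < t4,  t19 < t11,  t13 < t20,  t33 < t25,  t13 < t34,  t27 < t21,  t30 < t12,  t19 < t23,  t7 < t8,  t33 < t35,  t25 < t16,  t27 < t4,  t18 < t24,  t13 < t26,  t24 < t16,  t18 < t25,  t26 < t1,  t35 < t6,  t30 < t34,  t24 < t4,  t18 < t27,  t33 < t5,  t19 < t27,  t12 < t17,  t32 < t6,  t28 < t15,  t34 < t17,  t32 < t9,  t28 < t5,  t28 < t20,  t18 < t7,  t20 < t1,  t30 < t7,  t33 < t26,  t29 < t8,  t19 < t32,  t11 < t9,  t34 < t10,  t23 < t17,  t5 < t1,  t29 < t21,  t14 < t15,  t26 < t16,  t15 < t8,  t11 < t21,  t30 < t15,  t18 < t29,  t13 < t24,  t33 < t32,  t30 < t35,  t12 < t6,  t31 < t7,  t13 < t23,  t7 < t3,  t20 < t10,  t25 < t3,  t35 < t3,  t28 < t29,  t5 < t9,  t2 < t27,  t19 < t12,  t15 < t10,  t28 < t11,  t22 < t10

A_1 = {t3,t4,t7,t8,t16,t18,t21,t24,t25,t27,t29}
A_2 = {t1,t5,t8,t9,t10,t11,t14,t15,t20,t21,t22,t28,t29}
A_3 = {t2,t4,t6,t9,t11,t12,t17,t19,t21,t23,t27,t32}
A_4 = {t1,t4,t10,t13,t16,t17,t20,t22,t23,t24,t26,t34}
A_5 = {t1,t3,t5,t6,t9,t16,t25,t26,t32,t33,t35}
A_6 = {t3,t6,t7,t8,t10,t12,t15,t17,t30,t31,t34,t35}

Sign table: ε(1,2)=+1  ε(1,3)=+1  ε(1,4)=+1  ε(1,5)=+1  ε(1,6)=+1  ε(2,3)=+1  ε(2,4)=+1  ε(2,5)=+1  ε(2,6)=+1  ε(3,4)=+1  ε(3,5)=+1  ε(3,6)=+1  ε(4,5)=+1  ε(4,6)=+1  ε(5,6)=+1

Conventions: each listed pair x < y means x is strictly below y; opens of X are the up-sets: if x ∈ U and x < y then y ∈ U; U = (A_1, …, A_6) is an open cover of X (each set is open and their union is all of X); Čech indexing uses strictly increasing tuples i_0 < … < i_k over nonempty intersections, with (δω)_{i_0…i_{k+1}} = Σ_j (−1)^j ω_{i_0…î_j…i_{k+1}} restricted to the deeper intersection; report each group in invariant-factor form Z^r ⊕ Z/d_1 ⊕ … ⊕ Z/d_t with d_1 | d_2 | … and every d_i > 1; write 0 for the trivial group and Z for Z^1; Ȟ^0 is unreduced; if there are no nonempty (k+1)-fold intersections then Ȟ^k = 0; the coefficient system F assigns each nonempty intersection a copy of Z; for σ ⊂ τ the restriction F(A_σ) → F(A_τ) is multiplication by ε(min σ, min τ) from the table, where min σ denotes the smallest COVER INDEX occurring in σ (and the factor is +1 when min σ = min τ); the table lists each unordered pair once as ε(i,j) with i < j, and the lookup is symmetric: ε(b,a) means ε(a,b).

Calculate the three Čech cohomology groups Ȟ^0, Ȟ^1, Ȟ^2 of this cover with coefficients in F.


nonempty overlaps:
  A12={t8,t21,t29} A13={t4,t21,t27} A14={t4,t16,t24} A15={t3,t16,t25} A16={t3,t7,t8} A23={t9,t11,t21} A24={t1,t10,t20,t22} A25={t1,t5,t9} A26={t8,t10,t15} A34={t4,t17,t23} A35={t6,t9,t32} A36={t6,t12,t17} A45={t1,t16,t26} A46={t10,t17,t34} A56={t3,t6,t35}
  A123={t21} A126={t8} A134={t4} A145={t16} A156={t3} A235={t9} A245={t1} A246={t10} A346={t17} A356={t6}
C dims 6,15,10; δ0: rk 5, SNF 1^5; δ1: rk 10, SNF 1^9·2
degree 0: 6−5−0 = 1 → Ȟ^0 ≅ Z
degree 1: 15−10−5 = 0 → Ȟ^1 ≅ 0
degree 2: 10−0−10 = 0 plus torsion [2] → Ȟ^2 ≅ Z/2

Ȟ^0(U;F) ≅ Z; Ȟ^1(U;F) ≅ 0; Ȟ^2(U;F) ≅ Z/2


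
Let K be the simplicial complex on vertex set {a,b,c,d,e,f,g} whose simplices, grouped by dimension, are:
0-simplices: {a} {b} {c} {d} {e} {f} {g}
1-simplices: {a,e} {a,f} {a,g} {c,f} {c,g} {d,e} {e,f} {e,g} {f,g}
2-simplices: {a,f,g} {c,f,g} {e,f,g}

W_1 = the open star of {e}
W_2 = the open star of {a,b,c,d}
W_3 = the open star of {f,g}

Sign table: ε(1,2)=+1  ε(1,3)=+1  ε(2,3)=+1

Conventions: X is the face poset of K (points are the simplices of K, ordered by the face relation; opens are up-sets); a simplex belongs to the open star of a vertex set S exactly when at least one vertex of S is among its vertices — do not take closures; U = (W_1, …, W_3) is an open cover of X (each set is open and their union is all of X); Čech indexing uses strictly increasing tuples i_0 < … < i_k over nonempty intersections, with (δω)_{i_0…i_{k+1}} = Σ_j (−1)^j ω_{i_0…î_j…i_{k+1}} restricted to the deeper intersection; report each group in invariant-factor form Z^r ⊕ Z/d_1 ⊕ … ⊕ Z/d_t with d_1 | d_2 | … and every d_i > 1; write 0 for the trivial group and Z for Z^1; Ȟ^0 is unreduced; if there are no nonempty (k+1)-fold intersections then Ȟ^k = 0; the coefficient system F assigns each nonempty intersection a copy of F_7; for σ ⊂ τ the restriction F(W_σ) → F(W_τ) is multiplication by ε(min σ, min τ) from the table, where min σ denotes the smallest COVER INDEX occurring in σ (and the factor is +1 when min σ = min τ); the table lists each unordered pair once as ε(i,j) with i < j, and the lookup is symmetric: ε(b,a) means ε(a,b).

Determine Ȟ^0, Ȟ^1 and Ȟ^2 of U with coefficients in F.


cover nerve:
  W1={{e},{a,e},{d,e},{e,f},{e,g},{e,f,g}} W2={{a},{b},{c},{d},{a,e},{a,f},{a,g},{c,f},{c,g},{d,e},{a,f,g},{c,f,g}} W3={{f},{g},{a,f},{a,g},{c,f},{c,g},{e,f},{e,g},{f,g},{a,f,g},{c,f,g},{e,f,g}}
  W12={{a,e},{d,e}} W13={{e,f},{e,g},{e,f,g}} W23={{a,f},{a,g},{c,f},{c,g},{a,f,g},{c,f,g}}
C dims 3,3; δ0: rk_F7 2
Ȟ^0: (3−2)−0=1 ⇒ Z/7
Ȟ^1: (3−0)−2=1 ⇒ Z/7
Ȟ^2: (0−0)−0=0 ⇒ 0

Ȟ^0 = Z/7,  Ȟ^1 = Z/7,  Ȟ^2 = 0


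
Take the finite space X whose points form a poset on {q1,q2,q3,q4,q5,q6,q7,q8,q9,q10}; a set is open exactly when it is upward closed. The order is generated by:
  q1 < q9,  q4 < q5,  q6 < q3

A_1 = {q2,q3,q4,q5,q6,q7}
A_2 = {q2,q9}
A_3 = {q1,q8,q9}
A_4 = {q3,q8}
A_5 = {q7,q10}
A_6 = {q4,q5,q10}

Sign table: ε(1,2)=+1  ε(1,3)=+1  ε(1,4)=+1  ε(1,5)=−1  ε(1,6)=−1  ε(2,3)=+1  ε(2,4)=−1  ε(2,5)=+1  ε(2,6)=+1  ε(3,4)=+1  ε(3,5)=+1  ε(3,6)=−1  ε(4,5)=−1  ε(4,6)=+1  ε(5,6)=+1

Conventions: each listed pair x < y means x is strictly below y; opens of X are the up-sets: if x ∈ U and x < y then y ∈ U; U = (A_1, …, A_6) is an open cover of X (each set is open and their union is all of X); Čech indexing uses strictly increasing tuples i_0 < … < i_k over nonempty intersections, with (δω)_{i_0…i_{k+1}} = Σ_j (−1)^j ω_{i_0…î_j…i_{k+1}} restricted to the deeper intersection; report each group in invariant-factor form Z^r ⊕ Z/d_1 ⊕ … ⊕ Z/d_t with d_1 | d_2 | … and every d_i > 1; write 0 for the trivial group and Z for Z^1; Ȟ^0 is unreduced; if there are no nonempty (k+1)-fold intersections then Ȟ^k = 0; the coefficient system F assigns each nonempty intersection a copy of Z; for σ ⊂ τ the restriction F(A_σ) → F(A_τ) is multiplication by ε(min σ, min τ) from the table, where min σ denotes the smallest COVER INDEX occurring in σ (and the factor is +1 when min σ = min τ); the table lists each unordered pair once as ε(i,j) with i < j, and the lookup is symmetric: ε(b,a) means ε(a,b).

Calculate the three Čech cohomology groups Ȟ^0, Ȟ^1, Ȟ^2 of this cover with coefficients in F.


nerve of the cover:
  A12={q2} A14={q3} A15={q7} A16={q4,q5} A23={q9} A34={q8} A56={q10}
C dims 6,7; δ0: rk 5, SNF 1^5
Ȟ^0 = (6 − 5) − 0 = 1, so Ȟ^0 ≅ Z
Ȟ^1 = (7 − 0) − 5 = 2, so Ȟ^1 ≅ Z^2
Ȟ^2 = (0 − 0) − 0 = 0, so Ȟ^2 ≅ 0

Ȟ^0 = Z; Ȟ^1 = Z^2; Ȟ^2 = 0


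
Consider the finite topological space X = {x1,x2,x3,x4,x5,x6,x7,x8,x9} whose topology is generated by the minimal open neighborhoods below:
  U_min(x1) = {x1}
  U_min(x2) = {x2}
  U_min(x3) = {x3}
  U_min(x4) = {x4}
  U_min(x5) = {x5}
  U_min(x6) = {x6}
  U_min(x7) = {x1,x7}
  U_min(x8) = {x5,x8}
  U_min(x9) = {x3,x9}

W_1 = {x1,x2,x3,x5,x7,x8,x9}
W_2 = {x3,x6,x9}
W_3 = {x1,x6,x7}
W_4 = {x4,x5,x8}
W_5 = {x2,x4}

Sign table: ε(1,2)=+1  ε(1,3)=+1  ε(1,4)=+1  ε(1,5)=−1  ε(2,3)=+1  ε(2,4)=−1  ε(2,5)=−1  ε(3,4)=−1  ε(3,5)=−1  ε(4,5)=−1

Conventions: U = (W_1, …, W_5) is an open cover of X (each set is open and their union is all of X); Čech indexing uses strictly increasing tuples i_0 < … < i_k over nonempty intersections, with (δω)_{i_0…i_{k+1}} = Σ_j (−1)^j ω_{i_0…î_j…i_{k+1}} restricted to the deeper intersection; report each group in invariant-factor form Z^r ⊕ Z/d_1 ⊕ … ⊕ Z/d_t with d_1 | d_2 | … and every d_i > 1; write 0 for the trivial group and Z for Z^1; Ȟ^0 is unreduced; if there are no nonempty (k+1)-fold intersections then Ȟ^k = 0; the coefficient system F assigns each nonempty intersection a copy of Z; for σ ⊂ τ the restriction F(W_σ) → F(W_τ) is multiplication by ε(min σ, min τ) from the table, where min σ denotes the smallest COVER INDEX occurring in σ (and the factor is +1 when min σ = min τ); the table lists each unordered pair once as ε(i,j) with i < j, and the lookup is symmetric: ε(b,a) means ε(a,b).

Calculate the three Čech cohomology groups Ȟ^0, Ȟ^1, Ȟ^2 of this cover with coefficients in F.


nerve simplices:
  W12={x3,x9} W13={x1,x7} W14={x5,x8} W15={x2} W23={x6} W45={x4}
C dims 5,6; δ0: rk 4, SNF 1^4
degree 0: 5−4−0 = 1 → Ȟ^0 ≅ Z
degree 1: 6−0−4 = 2 → Ȟ^1 ≅ Z^2
degree 2: 0−0−0 = 0 → Ȟ^2 ≅ 0

Ȟ^0 = Z, Ȟ^1 = Z^2, Ȟ^2 = 0


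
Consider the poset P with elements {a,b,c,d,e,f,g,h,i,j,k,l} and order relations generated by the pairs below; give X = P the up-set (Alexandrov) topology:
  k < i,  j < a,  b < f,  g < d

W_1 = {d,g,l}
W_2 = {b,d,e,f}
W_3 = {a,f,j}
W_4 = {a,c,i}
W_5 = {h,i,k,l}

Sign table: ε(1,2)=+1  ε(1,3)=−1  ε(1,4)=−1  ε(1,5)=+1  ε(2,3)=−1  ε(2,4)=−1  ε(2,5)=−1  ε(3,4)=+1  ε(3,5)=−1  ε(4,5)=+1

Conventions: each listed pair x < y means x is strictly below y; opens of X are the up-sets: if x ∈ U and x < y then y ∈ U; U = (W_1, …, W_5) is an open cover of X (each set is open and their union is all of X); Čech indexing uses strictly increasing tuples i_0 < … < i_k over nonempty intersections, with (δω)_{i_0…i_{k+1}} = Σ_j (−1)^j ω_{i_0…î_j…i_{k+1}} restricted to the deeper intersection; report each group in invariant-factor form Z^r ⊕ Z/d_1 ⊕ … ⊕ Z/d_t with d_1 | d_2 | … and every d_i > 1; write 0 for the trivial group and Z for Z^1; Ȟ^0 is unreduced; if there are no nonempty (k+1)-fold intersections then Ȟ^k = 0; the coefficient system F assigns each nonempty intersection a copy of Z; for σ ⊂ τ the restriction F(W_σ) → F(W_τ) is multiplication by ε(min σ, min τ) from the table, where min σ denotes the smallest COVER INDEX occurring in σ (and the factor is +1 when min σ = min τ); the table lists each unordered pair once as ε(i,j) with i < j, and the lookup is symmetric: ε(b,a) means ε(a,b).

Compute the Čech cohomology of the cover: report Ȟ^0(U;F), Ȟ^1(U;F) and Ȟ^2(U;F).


Ȟ^0 ≅ 0, Ȟ^1 ≅ Z/2 and Ȟ^2 ≅ 0

cover nerve:
  W12={d} W15={l} W23={f} W34={a} W45={i}
C dims 5,5; δ0: rk 5, SNF 1^4·2
Ȟ^0: (5−5)−0=0 ⇒ 0
Ȟ^1: (5−0)−5=0 plus torsion [2] ⇒ Z/2
Ȟ^2: (0−0)−0=0 ⇒ 0


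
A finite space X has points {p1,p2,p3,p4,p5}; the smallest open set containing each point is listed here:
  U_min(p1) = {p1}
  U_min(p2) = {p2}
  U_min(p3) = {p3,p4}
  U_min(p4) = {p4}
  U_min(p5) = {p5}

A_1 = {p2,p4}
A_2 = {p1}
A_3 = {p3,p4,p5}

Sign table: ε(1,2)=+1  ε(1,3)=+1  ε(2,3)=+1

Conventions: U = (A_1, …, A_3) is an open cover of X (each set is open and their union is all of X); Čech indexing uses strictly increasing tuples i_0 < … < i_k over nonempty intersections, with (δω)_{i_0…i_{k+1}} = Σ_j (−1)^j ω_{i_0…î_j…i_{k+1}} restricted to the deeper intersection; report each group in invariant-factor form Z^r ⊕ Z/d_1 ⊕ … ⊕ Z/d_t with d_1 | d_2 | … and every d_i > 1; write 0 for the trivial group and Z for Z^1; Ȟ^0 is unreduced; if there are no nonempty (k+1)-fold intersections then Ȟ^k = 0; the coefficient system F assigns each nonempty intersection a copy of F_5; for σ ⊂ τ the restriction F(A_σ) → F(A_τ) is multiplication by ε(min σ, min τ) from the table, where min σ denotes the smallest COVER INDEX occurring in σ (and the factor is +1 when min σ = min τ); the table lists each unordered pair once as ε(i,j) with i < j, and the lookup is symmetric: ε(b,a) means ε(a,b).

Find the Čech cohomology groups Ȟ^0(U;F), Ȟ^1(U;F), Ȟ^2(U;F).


Ȟ^0 ≅ Z/5 ⊕ Z/5, Ȟ^1 ≅ 0, Ȟ^2 ≅ 0

nonempty intersections:
  A13={p4}
C dims 3,1; δ0: rk_F5 1
Ȟ^0: (3−1)−0=2 ⇒ Z/5 ⊕ Z/5
Ȟ^1: (1−0)−1=0 ⇒ 0
Ȟ^2: (0−0)−0=0 ⇒ 0


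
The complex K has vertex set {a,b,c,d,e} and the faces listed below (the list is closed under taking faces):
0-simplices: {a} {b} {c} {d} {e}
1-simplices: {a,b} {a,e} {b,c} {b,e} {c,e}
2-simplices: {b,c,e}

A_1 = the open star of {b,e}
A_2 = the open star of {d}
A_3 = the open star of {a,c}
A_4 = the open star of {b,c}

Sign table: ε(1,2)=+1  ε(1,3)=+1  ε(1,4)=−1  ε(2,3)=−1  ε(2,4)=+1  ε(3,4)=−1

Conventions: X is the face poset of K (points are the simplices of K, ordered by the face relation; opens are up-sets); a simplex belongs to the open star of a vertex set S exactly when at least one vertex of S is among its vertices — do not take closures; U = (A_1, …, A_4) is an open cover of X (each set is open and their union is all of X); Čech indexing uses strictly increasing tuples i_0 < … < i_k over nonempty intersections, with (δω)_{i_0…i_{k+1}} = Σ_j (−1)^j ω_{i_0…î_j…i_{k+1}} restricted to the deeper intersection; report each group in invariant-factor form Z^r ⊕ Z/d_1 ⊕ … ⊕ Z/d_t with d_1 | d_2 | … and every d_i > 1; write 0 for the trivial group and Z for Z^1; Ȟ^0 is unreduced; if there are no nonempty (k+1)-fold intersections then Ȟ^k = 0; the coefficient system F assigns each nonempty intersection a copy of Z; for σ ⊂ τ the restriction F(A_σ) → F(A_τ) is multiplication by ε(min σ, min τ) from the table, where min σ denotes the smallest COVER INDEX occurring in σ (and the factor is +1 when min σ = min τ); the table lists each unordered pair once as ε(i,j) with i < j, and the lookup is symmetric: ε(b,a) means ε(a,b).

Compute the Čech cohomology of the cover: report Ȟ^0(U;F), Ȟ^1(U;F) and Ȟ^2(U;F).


cover nerve:
  A1={{b},{e},{a,b},{a,e},{b,c},{b,e},{c,e},{b,c,e}} A2={{d}} A3={{a},{c},{a,b},{a,e},{b,c},{c,e},{b,c,e}} A4={{b},{c},{a,b},{b,c},{b,e},{c,e},{b,c,e}}
  A13={{a,b},{a,e},{b,c},{c,e},{b,c,e}} A14={{b},{a,b},{b,c},{b,e},{c,e},{b,c,e}} A34={{c},{a,b},{b,c},{c,e},{b,c,e}}
  A134={{a,b},{b,c},{c,e},{b,c,e}}
C dims 4,3,1; δ0: rk 2, SNF 1^2; δ1: rk 1, SNF 1^1
Ȟ^0: (4−2)−0=2 ⇒ Z^2
Ȟ^1: (3−1)−2=0 ⇒ 0
Ȟ^2: (1−0)−1=0 ⇒ 0

Ȟ^0 ≅ Z^2, Ȟ^1 ≅ 0, Ȟ^2 ≅ 0


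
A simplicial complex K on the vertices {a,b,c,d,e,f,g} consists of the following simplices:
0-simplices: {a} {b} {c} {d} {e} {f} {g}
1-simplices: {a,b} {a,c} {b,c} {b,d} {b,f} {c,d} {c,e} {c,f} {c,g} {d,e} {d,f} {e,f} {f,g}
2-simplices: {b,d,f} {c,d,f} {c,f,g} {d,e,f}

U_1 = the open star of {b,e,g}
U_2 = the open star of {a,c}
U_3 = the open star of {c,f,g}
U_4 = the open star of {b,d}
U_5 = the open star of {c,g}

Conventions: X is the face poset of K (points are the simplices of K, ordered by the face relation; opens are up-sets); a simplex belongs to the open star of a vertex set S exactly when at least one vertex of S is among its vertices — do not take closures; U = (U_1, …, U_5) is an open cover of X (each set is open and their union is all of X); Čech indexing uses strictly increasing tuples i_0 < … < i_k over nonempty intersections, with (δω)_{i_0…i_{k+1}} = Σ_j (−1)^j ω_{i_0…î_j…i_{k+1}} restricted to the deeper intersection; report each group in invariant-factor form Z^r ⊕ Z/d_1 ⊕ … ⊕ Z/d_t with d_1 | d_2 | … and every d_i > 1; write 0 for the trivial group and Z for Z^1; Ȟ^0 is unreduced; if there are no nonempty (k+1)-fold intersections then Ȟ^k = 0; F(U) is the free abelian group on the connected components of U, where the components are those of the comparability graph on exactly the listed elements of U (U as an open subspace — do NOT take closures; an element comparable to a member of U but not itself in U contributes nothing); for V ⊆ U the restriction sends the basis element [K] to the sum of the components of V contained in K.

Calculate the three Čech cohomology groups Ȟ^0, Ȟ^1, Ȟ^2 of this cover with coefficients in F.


Ȟ^0(U;F) ≅ Z, Ȟ^1(U;F) ≅ Z^3 and Ȟ^2(U;F) ≅ 0

cover nerve:
  U1={{b},{e},{g},{a,b},{b,c},{b,d},{b,f},{c,e},{c,g},{d,e},{e,f},{f,g},{b,d,f},{c,f,g},{d,e,f}} U2={{a},{c},{a,b},{a,c},{b,c},{c,d},{c,e},{c,f},{c,g},{c,d,f},{c,f,g}} U3={{c},{f},{g},{a,c},{b,c},{b,f},{c,d},{c,e},{c,f},{c,g},{d,f},{e,f},{f,g},{b,d,f},{c,d,f},{c,f,g},{d,e,f}} U4={{b},{d},{a,b},{b,c},{b,d},{b,f},{c,d},{d,e},{d,f},{b,d,f},{c,d,f},{d,e,f}} U5={{c},{g},{a,c},{b,c},{c,d},{c,e},{c,f},{c,g},{f,g},{c,d,f},{c,f,g}}
  U12={{a,b},{b,c},{c,e},{c,g},{c,f,g}} U13={{g},{b,c},{b,f},{c,e},{c,g},{e,f},{f,g},{b,d,f},{c,f,g},{d,e,f}} U14={{b},{a,b},{b,c},{b,d},{b,f},{d,e},{b,d,f},{d,e,f}} U15={{g},{b,c},{c,e},{c,g},{f,g},{c,f,g}} U23={{c},{a,c},{b,c},{c,d},{c,e},{c,f},{c,g},{c,d,f},{c,f,g}} U24={{a,b},{b,c},{c,d},{c,d,f}} U25={{c},{a,c},{b,c},{c,d},{c,e},{c,f},{c,g},{c,d,f},{c,f,g}} U34={{b,c},{b,f},{c,d},{d,f},{b,d,f},{c,d,f},{d,e,f}} U35={{c},{g},{a,c},{b,c},{c,d},{c,e},{c,f},{c,g},{f,g},{c,d,f},{c,f,g}} U45={{b,c},{c,d},{c,d,f}}
  U123={{b,c},{c,e},{c,g},{c,f,g}} U124={{a,b},{b,c}} U125={{b,c},{c,e},{c,g},{c,f,g}} U134={{b,c},{b,f},{b,d,f},{d,e,f}} U135={{g},{b,c},{c,e},{c,g},{f,g},{c,f,g}} U145={{b,c}} U234={{b,c},{c,d},{c,d,f}} U235={{c},{a,c},{b,c},{c,d},{c,e},{c,f},{c,g},{c,d,f},{c,f,g}} U245={{b,c},{c,d},{c,d,f}} U345={{b,c},{c,d},{c,d,f}}
  U1234={{b,c}} U1235={{b,c},{c,e},{c,g},{c,f,g}} U1245={{b,c}} U1345={{b,c}} U2345={{b,c},{c,d},{c,d,f}}
  U12345={{b,c}}
components per intersection:
  U1: {{b},{a,b},{b,c},{b,d},{b,f},{b,d,f}} {{e},{c,e},{d,e},{e,f},{d,e,f}} {{g},{c,g},{f,g},{c,f,g}}
  U2: {{a},{c},{a,b},{a,c},{b,c},{c,d},{c,e},{c,f},{c,g},{c,d,f},{c,f,g}}
  U3: {{c},{f},{g},{a,c},{b,c},{b,f},{c,d},{c,e},{c,f},{c,g},{d,f},{e,f},{f,g},{b,d,f},{c,d,f},{c,f,g},{d,e,f}}
  U4: {{b},{d},{a,b},{b,c},{b,d},{b,f},{c,d},{d,e},{d,f},{b,d,f},{c,d,f},{d,e,f}}
  U5: {{c},{g},{a,c},{b,c},{c,d},{c,e},{c,f},{c,g},{f,g},{c,d,f},{c,f,g}}
  U12: {{a,b}} {{b,c}} {{c,e}} {{c,g},{c,f,g}}
  U13: {{g},{c,g},{f,g},{c,f,g}} {{b,c}} {{b,f},{b,d,f}} {{c,e}} {{e,f},{d,e,f}}
  U14: {{b},{a,b},{b,c},{b,d},{b,f},{b,d,f}} {{d,e},{d,e,f}}
  U15: {{g},{c,g},{f,g},{c,f,g}} {{b,c}} {{c,e}}
  U23: {{c},{a,c},{b,c},{c,d},{c,e},{c,f},{c,g},{c,d,f},{c,f,g}}
  U24: {{a,b}} {{b,c}} {{c,d},{c,d,f}}
  U25: {{c},{a,c},{b,c},{c,d},{c,e},{c,f},{c,g},{c,d,f},{c,f,g}}
  U34: {{b,c}} {{b,f},{c,d},{d,f},{b,d,f},{c,d,f},{d,e,f}}
  U35: {{c},{g},{a,c},{b,c},{c,d},{c,e},{c,f},{c,g},{f,g},{c,d,f},{c,f,g}}
  U45: {{b,c}} {{c,d},{c,d,f}}
  U123: {{b,c}} {{c,e}} {{c,g},{c,f,g}}
  U124: {{a,b}} {{b,c}}
  U125: {{b,c}} {{c,e}} {{c,g},{c,f,g}}
  U134: {{b,c}} {{b,f},{b,d,f}} {{d,e,f}}
  U135: {{g},{c,g},{f,g},{c,f,g}} {{b,c}} {{c,e}}
  U145: {{b,c}}
  U234: {{b,c}} {{c,d},{c,d,f}}
  U235: {{c},{a,c},{b,c},{c,d},{c,e},{c,f},{c,g},{c,d,f},{c,f,g}}
  U245: {{b,c}} {{c,d},{c,d,f}}
  U345: {{b,c}} {{c,d},{c,d,f}}
  U1234: {{b,c}}
  U1235: {{b,c}} {{c,e}} {{c,g},{c,f,g}}
  U1245: {{b,c}}
  U1345: {{b,c}}
  U2345: {{b,c}} {{c,d},{c,d,f}}
  U12345: {{b,c}}
C dims 7,24,22,8; δ0: rk 6, SNF 1^6; δ1: rk 15, SNF 1^15; δ2: rk 7, SNF 1^7
Ȟ^0: (7−6)−0=1 ⇒ Z
Ȟ^1: (24−15)−6=3 ⇒ Z^3
Ȟ^2: (22−7)−15=0 ⇒ 0


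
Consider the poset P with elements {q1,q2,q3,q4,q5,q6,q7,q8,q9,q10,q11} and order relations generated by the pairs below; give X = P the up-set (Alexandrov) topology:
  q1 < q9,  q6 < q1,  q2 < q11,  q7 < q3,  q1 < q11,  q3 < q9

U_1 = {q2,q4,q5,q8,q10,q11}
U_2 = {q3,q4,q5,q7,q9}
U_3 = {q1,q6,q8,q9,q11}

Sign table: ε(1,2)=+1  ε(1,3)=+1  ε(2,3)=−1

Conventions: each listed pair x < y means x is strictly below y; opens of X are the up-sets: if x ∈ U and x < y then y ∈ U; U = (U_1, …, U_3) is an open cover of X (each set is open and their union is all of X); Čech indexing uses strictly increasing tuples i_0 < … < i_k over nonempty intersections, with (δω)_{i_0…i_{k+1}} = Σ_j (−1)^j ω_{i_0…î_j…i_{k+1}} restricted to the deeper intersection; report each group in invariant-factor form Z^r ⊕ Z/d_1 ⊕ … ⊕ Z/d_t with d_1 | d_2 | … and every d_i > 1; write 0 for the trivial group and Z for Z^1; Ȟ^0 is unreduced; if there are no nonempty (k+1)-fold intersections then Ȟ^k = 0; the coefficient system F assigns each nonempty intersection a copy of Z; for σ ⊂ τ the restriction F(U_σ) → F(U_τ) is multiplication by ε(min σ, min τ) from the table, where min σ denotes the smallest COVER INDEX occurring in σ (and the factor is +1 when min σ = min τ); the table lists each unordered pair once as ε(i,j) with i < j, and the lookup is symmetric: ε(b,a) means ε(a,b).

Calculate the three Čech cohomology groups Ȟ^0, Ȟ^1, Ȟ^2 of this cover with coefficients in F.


Ȟ^0(U;F) ≅ 0, Ȟ^1(U;F) ≅ Z/2, Ȟ^2(U;F) ≅ 0

intersection data:
  U12={q4,q5} U13={q8,q11} U23={q9}
C dims 3,3; δ0: rk 3, SNF 1^2·2
Ȟ^0 = (3 − 3) − 0 = 0, so Ȟ^0 ≅ 0
Ȟ^1 = (3 − 0) − 3 = 0 plus torsion [2], so Ȟ^1 ≅ Z/2
Ȟ^2 = (0 − 0) − 0 = 0, so Ȟ^2 ≅ 0


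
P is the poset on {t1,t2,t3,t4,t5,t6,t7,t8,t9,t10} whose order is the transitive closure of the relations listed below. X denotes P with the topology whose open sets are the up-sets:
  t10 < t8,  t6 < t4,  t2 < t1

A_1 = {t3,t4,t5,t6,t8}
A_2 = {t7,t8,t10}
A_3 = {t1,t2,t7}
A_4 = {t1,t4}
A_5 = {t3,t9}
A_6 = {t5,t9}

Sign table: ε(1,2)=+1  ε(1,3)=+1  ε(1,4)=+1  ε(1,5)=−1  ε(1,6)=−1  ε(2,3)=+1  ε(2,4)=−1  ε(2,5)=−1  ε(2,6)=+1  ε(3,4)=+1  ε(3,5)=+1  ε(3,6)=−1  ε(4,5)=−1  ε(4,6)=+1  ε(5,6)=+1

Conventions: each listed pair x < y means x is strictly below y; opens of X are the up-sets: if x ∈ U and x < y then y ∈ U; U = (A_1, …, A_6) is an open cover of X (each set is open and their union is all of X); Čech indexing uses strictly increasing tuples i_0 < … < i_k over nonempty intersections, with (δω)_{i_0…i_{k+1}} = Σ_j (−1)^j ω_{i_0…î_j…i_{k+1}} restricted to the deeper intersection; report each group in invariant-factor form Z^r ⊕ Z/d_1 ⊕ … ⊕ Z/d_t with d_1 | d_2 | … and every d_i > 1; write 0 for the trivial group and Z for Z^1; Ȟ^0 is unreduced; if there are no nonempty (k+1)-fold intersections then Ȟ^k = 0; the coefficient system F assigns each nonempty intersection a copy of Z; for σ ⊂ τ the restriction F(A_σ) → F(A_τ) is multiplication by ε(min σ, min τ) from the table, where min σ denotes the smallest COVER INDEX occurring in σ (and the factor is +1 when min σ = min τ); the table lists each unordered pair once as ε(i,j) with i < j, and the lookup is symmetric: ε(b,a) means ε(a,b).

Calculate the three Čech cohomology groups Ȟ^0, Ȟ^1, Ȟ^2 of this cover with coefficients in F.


Ȟ^0 ≅ Z; Ȟ^1 ≅ Z^2; Ȟ^2 ≅ 0

nerve of the cover:
  A12={t8} A14={t4} A15={t3} A16={t5} A23={t7} A34={t1} A56={t9}
C dims 6,7; δ0: rk 5, SNF 1^5
Ȟ^0 = (6 − 5) − 0 = 1, so Ȟ^0 ≅ Z
Ȟ^1 = (7 − 0) − 5 = 2, so Ȟ^1 ≅ Z^2
Ȟ^2 = (0 − 0) − 0 = 0, so Ȟ^2 ≅ 0


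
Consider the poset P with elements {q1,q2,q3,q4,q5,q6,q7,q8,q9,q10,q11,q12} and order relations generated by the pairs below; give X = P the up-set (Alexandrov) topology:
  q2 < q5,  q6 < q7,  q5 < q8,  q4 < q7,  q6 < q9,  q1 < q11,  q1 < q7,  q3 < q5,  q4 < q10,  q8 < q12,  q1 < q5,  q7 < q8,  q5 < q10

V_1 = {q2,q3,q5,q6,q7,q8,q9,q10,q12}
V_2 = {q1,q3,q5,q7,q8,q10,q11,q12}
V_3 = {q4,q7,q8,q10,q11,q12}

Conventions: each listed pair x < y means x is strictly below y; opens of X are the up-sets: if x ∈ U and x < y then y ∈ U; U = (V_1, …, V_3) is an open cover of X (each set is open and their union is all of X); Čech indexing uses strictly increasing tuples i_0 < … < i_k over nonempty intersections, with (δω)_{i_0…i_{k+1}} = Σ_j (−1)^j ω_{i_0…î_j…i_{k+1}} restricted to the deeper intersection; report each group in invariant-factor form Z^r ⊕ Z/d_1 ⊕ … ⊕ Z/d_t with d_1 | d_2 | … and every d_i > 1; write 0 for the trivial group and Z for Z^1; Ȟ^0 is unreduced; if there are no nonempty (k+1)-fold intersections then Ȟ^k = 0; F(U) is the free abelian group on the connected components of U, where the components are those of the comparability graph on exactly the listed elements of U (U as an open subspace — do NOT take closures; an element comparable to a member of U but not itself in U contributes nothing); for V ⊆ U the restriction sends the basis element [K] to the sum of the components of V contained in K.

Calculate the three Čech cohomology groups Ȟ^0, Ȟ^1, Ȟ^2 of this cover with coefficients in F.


nerve of the cover:
  V12={q3,q5,q7,q8,q10,q12} V13={q7,q8,q10,q12} V23={q7,q8,q10,q11,q12}
  V123={q7,q8,q10,q12}
components per intersection:
  V1: {q2,q3,q5,q6,q7,q8,q9,q10,q12}
  V2: {q1,q3,q5,q7,q8,q10,q11,q12}
  V3: {q4,q7,q8,q10,q12} {q11}
  V12: {q3,q5,q7,q8,q10,q12}
  V13: {q7,q8,q12} {q10}
  V23: {q7,q8,q12} {q10} {q11}
  V123: {q7,q8,q12} {q10}
C dims 4,6,2; δ0: rk 3, SNF 1^3; δ1: rk 2, SNF 1^2
Ȟ^0 = (4 − 3) − 0 = 1, so Ȟ^0 ≅ Z
Ȟ^1 = (6 − 2) − 3 = 1, so Ȟ^1 ≅ Z
Ȟ^2 = (2 − 0) − 2 = 0, so Ȟ^2 ≅ 0

Ȟ^0 = Z; Ȟ^1 = Z; Ȟ^2 = 0


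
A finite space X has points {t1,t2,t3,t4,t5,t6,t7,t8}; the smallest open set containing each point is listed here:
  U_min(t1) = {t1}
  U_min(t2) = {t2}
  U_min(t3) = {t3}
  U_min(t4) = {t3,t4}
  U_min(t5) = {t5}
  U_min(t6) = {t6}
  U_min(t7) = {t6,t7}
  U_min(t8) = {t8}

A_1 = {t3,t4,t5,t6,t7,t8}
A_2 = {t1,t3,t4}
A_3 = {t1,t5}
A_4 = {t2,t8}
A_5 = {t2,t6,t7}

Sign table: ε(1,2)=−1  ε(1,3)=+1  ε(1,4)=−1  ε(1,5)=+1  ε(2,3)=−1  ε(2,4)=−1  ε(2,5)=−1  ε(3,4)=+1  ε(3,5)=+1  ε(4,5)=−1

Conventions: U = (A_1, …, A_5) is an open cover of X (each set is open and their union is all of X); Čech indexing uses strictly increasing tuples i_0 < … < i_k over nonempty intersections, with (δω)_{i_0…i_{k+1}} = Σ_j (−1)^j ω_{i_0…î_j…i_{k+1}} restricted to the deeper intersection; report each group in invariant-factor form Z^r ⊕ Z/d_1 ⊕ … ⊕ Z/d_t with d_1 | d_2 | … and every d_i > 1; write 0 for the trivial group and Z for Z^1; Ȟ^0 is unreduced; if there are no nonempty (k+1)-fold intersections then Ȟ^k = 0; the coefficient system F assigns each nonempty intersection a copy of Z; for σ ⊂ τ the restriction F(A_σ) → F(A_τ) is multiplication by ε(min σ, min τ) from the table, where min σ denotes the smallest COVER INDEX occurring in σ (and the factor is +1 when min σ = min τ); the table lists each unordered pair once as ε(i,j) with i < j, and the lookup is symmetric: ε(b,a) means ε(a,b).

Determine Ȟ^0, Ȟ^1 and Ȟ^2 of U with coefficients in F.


Ȟ^0 = Z,  Ȟ^1 = Z^2,  Ȟ^2 = 0

nerve simplices:
  A12={t3,t4} A13={t5} A14={t8} A15={t6,t7} A23={t1} A45={t2}
C dims 5,6; δ0: rk 4, SNF 1^4
degree 0: 5−4−0 = 1 → Ȟ^0 ≅ Z
degree 1: 6−0−4 = 2 → Ȟ^1 ≅ Z^2
degree 2: 0−0−0 = 0 → Ȟ^2 ≅ 0


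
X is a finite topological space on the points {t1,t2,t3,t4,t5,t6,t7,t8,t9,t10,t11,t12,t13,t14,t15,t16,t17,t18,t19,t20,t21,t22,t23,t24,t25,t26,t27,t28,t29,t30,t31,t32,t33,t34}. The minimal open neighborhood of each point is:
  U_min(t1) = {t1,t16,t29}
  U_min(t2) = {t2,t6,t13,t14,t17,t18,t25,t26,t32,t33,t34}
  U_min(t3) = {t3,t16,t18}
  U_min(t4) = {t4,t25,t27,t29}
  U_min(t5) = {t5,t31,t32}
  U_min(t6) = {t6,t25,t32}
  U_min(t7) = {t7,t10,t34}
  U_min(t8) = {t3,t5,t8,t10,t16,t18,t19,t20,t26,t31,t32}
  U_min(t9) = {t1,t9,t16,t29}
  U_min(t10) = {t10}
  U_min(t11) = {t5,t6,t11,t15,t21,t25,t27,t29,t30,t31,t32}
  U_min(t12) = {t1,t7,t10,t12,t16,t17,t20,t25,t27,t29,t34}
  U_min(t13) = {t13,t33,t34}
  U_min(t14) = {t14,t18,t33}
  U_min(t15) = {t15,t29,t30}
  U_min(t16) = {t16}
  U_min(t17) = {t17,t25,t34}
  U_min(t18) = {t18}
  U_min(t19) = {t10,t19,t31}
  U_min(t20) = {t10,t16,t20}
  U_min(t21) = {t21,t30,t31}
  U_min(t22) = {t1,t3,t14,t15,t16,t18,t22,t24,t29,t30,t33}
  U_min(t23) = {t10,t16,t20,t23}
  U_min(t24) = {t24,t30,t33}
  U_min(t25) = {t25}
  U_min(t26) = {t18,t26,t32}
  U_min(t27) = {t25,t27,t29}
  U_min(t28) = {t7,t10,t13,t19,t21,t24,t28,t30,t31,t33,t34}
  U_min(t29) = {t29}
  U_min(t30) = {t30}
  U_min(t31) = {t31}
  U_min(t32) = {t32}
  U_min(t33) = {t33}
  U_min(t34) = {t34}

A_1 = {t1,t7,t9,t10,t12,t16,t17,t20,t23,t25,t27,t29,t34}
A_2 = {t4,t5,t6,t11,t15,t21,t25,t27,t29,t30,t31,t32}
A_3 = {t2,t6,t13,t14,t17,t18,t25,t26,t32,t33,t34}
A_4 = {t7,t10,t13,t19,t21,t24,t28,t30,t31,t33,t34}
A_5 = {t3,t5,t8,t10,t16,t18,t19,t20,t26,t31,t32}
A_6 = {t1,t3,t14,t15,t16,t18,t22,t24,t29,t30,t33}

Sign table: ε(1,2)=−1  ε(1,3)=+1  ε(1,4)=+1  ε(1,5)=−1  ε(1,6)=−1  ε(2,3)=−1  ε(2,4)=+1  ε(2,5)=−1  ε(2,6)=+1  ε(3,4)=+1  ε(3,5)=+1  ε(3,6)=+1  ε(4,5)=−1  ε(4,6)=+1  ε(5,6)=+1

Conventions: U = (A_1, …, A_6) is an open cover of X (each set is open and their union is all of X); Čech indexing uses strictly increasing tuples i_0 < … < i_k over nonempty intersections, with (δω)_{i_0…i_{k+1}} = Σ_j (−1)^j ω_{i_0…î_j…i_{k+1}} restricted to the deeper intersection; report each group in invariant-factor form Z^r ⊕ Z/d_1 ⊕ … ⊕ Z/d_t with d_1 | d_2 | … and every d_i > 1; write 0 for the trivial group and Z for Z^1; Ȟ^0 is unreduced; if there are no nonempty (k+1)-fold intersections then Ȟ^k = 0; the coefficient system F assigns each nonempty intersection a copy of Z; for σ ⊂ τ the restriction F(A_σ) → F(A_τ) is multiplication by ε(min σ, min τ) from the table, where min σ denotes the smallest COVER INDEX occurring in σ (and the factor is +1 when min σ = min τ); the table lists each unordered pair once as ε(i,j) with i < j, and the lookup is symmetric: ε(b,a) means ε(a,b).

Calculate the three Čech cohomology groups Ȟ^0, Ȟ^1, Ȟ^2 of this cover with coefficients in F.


cover nerve:
  A12={t25,t27,t29} A13={t17,t25,t34} A14={t7,t10,t34} A15={t10,t16,t20} A16={t1,t16,t29} A23={t6,t25,t32} A24={t21,t30,t31} A25={t5,t31,t32} A26={t15,t29,t30} A34={t13,t33,t34} A35={t18,t26,t32} A36={t14,t18,t33} A45={t10,t19,t31} A46={t24,t30,t33} A56={t3,t16,t18}
  A123={t25} A126={t29} A134={t34} A145={t10} A156={t16} A235={t32} A245={t31} A246={t30} A346={t33} A356={t18}
C dims 6,15,10; δ0: rk 6, SNF 1^5·2; δ1: rk 9, SNF 1^9
Ȟ^0: (6−6)−0=0 ⇒ 0
Ȟ^1: (15−9)−6=0 plus torsion [2] ⇒ Z/2
Ȟ^2: (10−0)−9=1 ⇒ Z

Ȟ^0 ≅ 0; Ȟ^1 ≅ Z/2; Ȟ^2 ≅ Z


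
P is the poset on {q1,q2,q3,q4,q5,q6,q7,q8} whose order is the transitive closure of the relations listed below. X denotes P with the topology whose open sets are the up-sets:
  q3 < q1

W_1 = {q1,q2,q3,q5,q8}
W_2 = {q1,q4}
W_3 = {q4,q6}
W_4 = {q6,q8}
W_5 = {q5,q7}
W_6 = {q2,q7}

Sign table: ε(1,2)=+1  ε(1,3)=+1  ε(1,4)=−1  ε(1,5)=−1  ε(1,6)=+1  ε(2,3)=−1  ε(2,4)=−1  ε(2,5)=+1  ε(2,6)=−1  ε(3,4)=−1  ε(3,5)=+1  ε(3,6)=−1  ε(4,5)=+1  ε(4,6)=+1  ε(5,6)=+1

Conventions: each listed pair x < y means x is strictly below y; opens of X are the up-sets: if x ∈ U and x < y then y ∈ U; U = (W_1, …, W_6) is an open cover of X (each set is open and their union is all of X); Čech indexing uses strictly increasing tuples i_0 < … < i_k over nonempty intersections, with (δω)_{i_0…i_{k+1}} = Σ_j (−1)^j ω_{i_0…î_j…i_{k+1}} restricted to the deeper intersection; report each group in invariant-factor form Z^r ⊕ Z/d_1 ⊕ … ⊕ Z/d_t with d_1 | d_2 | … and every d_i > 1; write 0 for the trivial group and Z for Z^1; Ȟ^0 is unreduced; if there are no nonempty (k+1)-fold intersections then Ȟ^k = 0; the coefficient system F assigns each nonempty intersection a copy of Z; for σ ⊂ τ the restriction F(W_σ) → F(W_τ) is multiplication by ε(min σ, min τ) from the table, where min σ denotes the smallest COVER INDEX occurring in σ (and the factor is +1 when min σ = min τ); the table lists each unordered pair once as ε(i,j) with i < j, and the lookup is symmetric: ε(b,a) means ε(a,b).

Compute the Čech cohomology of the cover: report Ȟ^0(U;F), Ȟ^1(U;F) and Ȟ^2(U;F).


cover nerve:
  W12={q1} W14={q8} W15={q5} W16={q2} W23={q4} W34={q6} W56={q7}
C dims 6,7; δ0: rk 6, SNF 1^5·2
Ȟ^0: (6−6)−0=0 ⇒ 0
Ȟ^1: (7−0)−6=1 plus torsion [2] ⇒ Z ⊕ Z/2
Ȟ^2: (0−0)−0=0 ⇒ 0

Ȟ^0 ≅ 0, Ȟ^1 ≅ Z ⊕ Z/2, Ȟ^2 ≅ 0


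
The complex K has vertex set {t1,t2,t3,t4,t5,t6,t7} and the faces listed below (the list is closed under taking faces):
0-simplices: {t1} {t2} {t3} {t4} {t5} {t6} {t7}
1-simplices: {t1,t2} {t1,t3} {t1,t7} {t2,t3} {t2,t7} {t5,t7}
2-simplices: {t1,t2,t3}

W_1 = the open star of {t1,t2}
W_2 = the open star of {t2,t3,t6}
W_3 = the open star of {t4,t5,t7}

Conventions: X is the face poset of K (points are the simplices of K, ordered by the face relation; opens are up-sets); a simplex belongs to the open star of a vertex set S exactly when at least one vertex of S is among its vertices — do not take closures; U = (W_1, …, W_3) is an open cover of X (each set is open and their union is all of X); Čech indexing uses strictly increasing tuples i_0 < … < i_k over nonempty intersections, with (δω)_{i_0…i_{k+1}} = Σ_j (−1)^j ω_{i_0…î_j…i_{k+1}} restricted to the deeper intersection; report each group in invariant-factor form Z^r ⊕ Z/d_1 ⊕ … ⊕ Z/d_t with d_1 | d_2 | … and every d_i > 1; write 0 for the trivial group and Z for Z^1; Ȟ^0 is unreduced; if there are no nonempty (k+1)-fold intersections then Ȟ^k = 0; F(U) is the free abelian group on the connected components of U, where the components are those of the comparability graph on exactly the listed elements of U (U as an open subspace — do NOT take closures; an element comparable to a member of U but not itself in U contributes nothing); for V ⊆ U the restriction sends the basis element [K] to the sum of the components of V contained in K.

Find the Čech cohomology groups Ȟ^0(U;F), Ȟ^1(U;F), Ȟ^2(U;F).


nonempty overlaps:
  W1={{t1},{t2},{t1,t2},{t1,t3},{t1,t7},{t2,t3},{t2,t7},{t1,t2,t3}} W2={{t2},{t3},{t6},{t1,t2},{t1,t3},{t2,t3},{t2,t7},{t1,t2,t3}} W3={{t4},{t5},{t7},{t1,t7},{t2,t7},{t5,t7}}
  W12={{t2},{t1,t2},{t1,t3},{t2,t3},{t2,t7},{t1,t2,t3}} W13={{t1,t7},{t2,t7}} W23={{t2,t7}}
  W123={{t2,t7}}
components per intersection:
  W1: {{t1},{t2},{t1,t2},{t1,t3},{t1,t7},{t2,t3},{t2,t7},{t1,t2,t3}}
  W2: {{t2},{t3},{t1,t2},{t1,t3},{t2,t3},{t2,t7},{t1,t2,t3}} {{t6}}
  W3: {{t4}} {{t5},{t7},{t1,t7},{t2,t7},{t5,t7}}
  W12: {{t2},{t1,t2},{t1,t3},{t2,t3},{t2,t7},{t1,t2,t3}}
  W13: {{t1,t7}} {{t2,t7}}
  W23: {{t2,t7}}
  W123: {{t2,t7}}
C dims 5,4,1; δ0: rk 2, SNF 1^2; δ1: rk 1, SNF 1^1
degree 0: 5−2−0 = 3 → Ȟ^0 ≅ Z^3
degree 1: 4−1−2 = 1 → Ȟ^1 ≅ Z
degree 2: 1−0−1 = 0 → Ȟ^2 ≅ 0

Ȟ^0 = Z^3; Ȟ^1 = Z; Ȟ^2 = 0


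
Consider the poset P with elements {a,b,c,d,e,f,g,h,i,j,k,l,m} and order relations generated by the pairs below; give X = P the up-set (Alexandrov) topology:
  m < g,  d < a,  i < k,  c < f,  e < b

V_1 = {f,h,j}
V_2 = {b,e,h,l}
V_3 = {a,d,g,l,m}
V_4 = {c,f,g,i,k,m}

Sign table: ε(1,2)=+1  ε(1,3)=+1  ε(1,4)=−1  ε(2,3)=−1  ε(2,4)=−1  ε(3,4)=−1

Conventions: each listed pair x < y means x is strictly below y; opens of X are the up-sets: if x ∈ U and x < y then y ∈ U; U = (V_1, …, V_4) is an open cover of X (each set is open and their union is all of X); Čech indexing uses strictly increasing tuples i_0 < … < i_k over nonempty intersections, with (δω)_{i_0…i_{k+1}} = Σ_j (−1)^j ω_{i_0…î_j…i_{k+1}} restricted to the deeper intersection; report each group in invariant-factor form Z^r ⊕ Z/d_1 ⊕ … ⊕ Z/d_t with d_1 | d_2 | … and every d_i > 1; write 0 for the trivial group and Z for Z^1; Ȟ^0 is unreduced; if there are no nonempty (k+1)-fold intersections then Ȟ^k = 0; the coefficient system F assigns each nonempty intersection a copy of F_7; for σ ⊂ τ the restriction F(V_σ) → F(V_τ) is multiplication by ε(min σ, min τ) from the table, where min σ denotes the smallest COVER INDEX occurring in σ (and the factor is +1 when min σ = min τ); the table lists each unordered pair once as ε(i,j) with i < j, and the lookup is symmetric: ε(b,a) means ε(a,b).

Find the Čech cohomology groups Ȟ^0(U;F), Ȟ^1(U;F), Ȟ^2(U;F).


nonempty overlaps:
  V12={h} V14={f} V23={l} V34={g,m}
C dims 4,4; δ0: rk_F7 4
degree 0: 4−4−0 = 0 → Ȟ^0 ≅ 0
degree 1: 4−0−4 = 0 → Ȟ^1 ≅ 0
degree 2: 0−0−0 = 0 → Ȟ^2 ≅ 0

Ȟ^0(U;F) ≅ 0, Ȟ^1(U;F) ≅ 0, Ȟ^2(U;F) ≅ 0
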